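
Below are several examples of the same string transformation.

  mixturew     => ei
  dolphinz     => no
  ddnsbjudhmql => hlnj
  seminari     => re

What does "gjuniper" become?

ej

The pattern: swap the front and back halves of the string, then keep one character in every 3, starting at position 3 (positions 3rd, 6th, 9th, ...).
Applying both steps to "gjuniper": "ipergjun", then "ej".
(Check on "mixturew": → "urewmixt" → "ei" ✓)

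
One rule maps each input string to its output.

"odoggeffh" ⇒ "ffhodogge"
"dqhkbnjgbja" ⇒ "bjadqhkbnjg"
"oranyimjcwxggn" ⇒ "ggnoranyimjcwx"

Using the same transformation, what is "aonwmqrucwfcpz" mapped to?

Each output is the input with this applied: move the last 3 characters to the front (rotate right by 3).
Applying that to "aonwmqrucwfcpz" gives "cpzaonwmqrucwf".

cpzaonwmqrucwf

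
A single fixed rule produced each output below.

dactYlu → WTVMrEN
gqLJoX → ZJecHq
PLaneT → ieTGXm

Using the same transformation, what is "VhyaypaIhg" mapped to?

The rule is to flip the case of every letter, then shift every letter 7 places backward in the alphabet (wrapping around).
Applying both steps to "VhyaypaIhg": "vHYAYPAiHG", then "oARTRITbAZ".
(Check on "gqLJoX": → "GQljOx" → "ZJecHq" ✓)

oARTRITbAZ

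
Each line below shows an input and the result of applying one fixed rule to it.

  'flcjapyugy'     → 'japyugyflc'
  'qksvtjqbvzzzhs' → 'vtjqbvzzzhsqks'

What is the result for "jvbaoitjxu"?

The rule is to move the first 3 characters to the end (rotate left by 3).
Doing the same to "jvbaoitjxu": "aoitjxujvb".

aoitjxujvb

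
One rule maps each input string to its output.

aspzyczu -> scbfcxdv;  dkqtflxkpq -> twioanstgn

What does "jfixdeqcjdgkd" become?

laghtfmgjngmi

Each output is the input with this applied: move the first 2 characters to the end (rotate left by 2), then shift every letter 3 places forward in the alphabet (wrapping around).
Starting from "jfixdeqcjdgkd": after the first operation, "ixdeqcjdgkdjf"; after the second, "laghtfmgjngmi".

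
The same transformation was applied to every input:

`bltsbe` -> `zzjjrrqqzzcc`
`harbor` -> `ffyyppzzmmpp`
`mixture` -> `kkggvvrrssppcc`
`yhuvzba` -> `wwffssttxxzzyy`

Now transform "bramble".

The rule is to shift every letter 2 places backward in the alphabet (wrapping around), then double every character.
Applying both steps to "bramble": "zpykzjc", then "zzppyykkzzjjcc".

zzppyykkzzjjcc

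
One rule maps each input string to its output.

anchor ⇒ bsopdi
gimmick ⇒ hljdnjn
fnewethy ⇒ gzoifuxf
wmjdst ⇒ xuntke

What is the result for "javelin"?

What's happening: take characters alternately from the front and the back (1st, last, 2nd, 2nd-last, ...), then shift every letter 1 place forward in the alphabet (wrapping around).
For "javelin" the result is "kobjwmf".

kobjwmf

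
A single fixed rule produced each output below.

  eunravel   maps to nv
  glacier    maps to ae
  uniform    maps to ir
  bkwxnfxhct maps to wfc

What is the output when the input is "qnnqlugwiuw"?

nui

Looking at the pairs, the operation is to keep one character in every 3, starting at position 3 (positions 3rd, 6th, 9th, ...).
Applying that to "qnnqlugwiuw" gives "nui".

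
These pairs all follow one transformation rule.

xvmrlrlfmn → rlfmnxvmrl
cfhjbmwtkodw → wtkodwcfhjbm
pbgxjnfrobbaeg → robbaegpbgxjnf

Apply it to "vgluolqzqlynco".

zqlyncovgluolq

Each output is the input with this applied: swap the front and back halves of the string.
On "vgluolqzqlynco" that produces "zqlyncovgluolq".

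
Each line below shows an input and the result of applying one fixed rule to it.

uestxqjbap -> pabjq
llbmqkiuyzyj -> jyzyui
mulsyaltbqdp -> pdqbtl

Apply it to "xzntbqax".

xaqb

The transformation: take characters alternately from the front and the back (1st, last, 2nd, 2nd-last, ...), then keep every other character starting from the second (positions 2nd, 4th, 6th, ...).
Applying both steps to "xzntbqax": "xxzanqtb", then "xaqb".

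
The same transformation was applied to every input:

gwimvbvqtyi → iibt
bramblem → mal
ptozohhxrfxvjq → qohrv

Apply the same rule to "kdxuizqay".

yxz

The pattern: move the last character to the front, then keep one character in every 3, starting at position 1 (positions 1st, 4th, 7th, ...).
For "kdxuizqay", step one produces "ykdxuizqa"; step two turns that into "yxz".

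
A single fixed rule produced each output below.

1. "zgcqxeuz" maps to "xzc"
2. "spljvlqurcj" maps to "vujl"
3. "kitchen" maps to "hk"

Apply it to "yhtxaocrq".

Rule — move the first 3 characters to the end (rotate left by 3), then keep one character in every 3, starting at position 2 (positions 2nd, 5th, 8th, ...).
For "yhtxaocrq" the result is "arh".

arh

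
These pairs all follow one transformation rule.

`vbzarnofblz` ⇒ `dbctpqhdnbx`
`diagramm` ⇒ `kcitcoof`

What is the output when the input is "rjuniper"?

lwpkrgtt

Each output is the input with this applied: shift every letter 2 places forward in the alphabet (wrapping around), then move the first character to the end.
"rjuniper" → "lwpkrgtt".
(Check on "diagramm": → "fkcitcoo" → "kcitcoof" ✓)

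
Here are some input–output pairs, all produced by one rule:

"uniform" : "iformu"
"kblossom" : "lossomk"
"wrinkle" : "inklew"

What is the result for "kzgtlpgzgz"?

The transformation: move the first 2 characters to the end (rotate left by 2), then delete the last character.
Working it through for "kzgtlpgzgz": intermediate "gtlpgzgzkz", final "gtlpgzgzk".

gtlpgzgzk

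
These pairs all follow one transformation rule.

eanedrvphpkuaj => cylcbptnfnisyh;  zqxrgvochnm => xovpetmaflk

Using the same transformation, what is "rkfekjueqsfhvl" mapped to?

pidcihscoqdftj

Each output is the input with this applied: shift every letter 2 places backward in the alphabet (wrapping around).
So "rkfekjueqsfhvl" becomes "pidcihscoqdftj".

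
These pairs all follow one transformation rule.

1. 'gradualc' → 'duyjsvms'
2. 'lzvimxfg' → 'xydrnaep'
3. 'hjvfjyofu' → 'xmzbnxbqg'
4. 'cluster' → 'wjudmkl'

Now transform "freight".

What's happening: shift every letter 8 places backward in the alphabet (wrapping around), then move the last 2 characters to the front (rotate right by 2).
"freight" → "xjwayzl" → "zlxjway".

zlxjway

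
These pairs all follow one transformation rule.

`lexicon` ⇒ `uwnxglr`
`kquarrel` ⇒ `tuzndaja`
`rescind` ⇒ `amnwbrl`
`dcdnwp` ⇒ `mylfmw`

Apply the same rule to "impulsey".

rhvnybdu

Rule — shift every letter 9 places forward in the alphabet (wrapping around), then take characters alternately from the front and the back (1st, last, 2nd, 2nd-last, ...).
Starting from "impulsey": after the first operation, "rvydubnh"; after the second, "rhvnybdu".
(Check on "rescind": → "anblrwm" → "amnwbrl" ✓)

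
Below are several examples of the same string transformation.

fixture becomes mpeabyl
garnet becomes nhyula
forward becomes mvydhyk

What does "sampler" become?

zhtwsly

Looking at the pairs, the operation is to shift every letter 7 places forward in the alphabet (wrapping around).
Doing the same to "sampler": "zhtwsly".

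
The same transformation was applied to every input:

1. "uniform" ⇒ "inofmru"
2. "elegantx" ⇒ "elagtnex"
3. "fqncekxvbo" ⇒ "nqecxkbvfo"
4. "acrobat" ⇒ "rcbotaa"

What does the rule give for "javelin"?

Rule — move the first character to the end, then swap each adjacent pair of characters (1↔2, 3↔4, ...).
Applying that to "javelin" gives "valenij".

valenij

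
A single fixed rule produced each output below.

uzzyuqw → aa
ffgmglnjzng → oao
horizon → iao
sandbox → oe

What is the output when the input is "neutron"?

ouo

What's happening: shift every letter 1 place forward in the alphabet (wrapping around), then keep only the vowels.
For "neutron", step one produces "ofvuspo"; step two turns that into "ouo".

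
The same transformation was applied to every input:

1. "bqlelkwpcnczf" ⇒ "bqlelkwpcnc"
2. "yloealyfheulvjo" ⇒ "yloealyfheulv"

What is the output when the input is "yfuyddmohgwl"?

yfuyddmohg

What's happening: delete the last 2 characters.
So "yfuyddmohgwl" becomes "yfuyddmohg".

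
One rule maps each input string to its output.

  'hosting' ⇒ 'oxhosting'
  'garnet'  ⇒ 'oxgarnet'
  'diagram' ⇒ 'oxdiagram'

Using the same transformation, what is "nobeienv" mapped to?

What's happening: prepend "ox".
Doing the same to "nobeienv": "oxnobeienv".

oxnobeienv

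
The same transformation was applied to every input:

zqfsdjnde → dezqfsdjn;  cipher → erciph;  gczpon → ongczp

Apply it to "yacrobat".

Rule — move the last 2 characters to the front (rotate right by 2).
Applying that to "yacrobat" gives "atyacrob".

atyacrob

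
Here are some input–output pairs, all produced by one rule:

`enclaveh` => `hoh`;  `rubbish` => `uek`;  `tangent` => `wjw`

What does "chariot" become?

Each output is the input with this applied: keep one character in every 3, starting at position 1 (positions 1st, 4th, 7th, ...), then shift every letter 3 places forward in the alphabet (wrapping around).
On "chariot": the first step gives "crt", and the second then gives "fuw".
(Check on "enclaveh": → "ele" → "hoh" ✓)

fuw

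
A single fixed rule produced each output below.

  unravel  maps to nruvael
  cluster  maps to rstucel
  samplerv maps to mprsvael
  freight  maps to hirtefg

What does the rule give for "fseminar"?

Each output is the input with this applied: sort the characters into alphabetical order, then move the first 3 characters to the end (rotate left by 3).
"fseminar" → "aefimnrs" → "imnrsaef".

imnrsaef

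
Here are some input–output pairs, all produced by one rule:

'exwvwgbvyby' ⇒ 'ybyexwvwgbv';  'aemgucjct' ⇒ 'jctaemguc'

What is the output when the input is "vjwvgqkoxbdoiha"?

The pattern: move the last 3 characters to the front (rotate right by 3).
Doing the same to "vjwvgqkoxbdoiha": "ihavjwvgqkoxbdo".

ihavjwvgqkoxbdo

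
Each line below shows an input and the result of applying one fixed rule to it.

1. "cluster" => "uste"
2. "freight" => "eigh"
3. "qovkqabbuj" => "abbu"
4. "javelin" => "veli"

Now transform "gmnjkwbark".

Looking at the pairs, the operation is to move the last character to the front, then keep only the last 4 characters.
Applying both steps to "gmnjkwbark": "kgmnjkwbar", then "wbar".
(Check on "freight": → "tfreigh" → "eigh" ✓)

wbar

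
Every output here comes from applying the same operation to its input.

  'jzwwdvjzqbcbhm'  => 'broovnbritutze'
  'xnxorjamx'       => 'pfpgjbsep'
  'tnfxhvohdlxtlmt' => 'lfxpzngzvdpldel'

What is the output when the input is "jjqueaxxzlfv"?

bbimwspprdxn

The pattern: shift every letter 8 places backward in the alphabet (wrapping around).
So "jjqueaxxzlfv" becomes "bbimwspprdxn".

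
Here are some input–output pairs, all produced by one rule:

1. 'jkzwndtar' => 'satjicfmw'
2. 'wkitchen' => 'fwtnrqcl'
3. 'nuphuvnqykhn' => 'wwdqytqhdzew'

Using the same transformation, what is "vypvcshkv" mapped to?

In each case the input is transformed by: shift every letter 9 places forward in the alphabet (wrapping around), then take characters alternately from the front and the back (1st, last, 2nd, 2nd-last, ...).
On "vypvcshkv": the first step gives "ehyelbqte", and the second then gives "eehtyqebl".

eehtyqebl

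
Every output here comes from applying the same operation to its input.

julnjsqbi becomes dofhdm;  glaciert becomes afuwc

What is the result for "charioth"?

wbulc

Each output is the input with this applied: delete the last 3 characters, then shift every letter 6 places backward in the alphabet (wrapping around).
Applying that to "charioth" gives "wbulc".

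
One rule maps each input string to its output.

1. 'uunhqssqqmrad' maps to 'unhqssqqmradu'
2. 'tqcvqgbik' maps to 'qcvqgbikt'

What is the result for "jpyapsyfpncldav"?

pyapsyfpncldavj

The transformation: move the first character to the end.
For "jpyapsyfpncldav" the result is "pyapsyfpncldavj".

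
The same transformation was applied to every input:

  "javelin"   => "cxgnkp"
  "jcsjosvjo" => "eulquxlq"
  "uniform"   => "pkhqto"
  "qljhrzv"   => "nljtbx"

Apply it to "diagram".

In each case the input is transformed by: shift every letter 2 places forward in the alphabet (wrapping around), then delete the first character.
On "diagram": the first step gives "fkcitco", and the second then gives "kcitco".

kcitco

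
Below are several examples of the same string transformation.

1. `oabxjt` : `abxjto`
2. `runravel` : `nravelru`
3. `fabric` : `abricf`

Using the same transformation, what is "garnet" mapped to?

The rule is to swap the front and back halves of the string, then move the last 2 characters to the front (rotate right by 2).
Starting from "garnet": after the first operation, "netgar"; after the second, "arnetg".

arnetg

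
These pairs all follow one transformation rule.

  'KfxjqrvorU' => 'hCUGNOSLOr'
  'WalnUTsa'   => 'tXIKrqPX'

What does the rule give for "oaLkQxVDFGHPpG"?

LXiHnUsacdemMd

The rule is to shift every letter 3 places backward in the alphabet (wrapping around), then flip the case of every letter.
So "oaLkQxVDFGHPpG" becomes "LXiHnUsacdemMd".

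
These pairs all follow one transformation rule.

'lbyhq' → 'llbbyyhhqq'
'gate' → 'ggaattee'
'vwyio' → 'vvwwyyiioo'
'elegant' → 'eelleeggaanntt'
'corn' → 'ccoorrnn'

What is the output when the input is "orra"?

oorrrraa

The transformation: double every character.
Applying that to "orra" gives "oorrrraa".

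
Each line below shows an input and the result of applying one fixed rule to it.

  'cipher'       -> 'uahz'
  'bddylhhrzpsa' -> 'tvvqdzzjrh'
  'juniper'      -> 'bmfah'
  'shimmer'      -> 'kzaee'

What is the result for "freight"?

Each output is the input with this applied: delete the last 2 characters, then shift every letter 8 places backward in the alphabet (wrapping around).
Starting from "freight": after the first operation, "freig"; after the second, "xjway".

xjway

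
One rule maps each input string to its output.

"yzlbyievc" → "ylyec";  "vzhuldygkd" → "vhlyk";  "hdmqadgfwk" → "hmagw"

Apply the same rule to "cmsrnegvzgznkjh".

csngzzkh

What's happening: keep every other character starting from the first (positions 1st, 3rd, 5th, ...).
Doing the same to "cmsrnegvzgznkjh": "csngzzkh".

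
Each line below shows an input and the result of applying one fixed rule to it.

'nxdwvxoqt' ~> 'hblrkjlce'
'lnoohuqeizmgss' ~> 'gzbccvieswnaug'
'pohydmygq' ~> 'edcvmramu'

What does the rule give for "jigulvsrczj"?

xxwuizjgfqn

The transformation: move the last character to the front, then shift every letter 12 places backward in the alphabet (wrapping around).
On "jigulvsrczj": the first step gives "jjigulvsrcz", and the second then gives "xxwuizjgfqn".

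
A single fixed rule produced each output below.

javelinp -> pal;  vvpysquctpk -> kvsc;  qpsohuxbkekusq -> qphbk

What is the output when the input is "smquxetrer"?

rmx

Rule — keep one character in every 3, starting at position 2 (positions 2nd, 5th, 8th, ...), then move the last character to the front.
On "smquxetrer": the first step gives "mxr", and the second then gives "rmx".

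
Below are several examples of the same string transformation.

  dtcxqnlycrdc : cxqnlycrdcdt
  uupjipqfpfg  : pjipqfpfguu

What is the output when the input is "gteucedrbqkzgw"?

Rule — move the first 2 characters to the end (rotate left by 2).
Applying that to "gteucedrbqkzgw" gives "eucedrbqkzgwgt".

eucedrbqkzgwgt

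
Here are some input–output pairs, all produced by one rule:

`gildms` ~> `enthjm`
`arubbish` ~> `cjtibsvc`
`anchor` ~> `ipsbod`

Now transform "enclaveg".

bwfhfodm

In each case the input is transformed by: shift every letter 1 place forward in the alphabet (wrapping around), then swap the front and back halves of the string.
Applying both steps to "enclaveg": "fodmbwfh", then "bwfhfodm".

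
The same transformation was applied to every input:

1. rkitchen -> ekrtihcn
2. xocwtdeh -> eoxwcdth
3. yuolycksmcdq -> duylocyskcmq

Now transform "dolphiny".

nodplihy

The pattern: swap each adjacent pair of characters (1↔2, 3↔4, ...), then move the last character to the front.
So "dolphiny" becomes "nodplihy".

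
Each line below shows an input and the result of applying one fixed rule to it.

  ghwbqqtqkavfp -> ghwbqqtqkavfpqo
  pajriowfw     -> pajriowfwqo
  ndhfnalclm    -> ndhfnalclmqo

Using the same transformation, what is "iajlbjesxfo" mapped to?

iajlbjesxfoqo

What's happening: append "qo".
Doing the same to "iajlbjesxfo": "iajlbjesxfoqo".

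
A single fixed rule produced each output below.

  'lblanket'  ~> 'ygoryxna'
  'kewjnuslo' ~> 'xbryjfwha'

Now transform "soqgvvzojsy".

flbfdwtbimi

Looking at the pairs, the operation is to shift every letter 13 places forward in the alphabet (wrapping around) — i.e. ROT13, then take characters alternately from the front and the back (1st, last, 2nd, 2nd-last, ...).
On "soqgvvzojsy": the first step gives "fbdtiimbwfl", and the second then gives "flbfdwtbimi".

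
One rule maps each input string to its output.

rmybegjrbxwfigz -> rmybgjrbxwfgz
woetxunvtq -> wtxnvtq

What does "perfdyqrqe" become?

The rule is to remove every vowel.
"perfdyqrqe" → "prfdyqrq".

prfdyqrq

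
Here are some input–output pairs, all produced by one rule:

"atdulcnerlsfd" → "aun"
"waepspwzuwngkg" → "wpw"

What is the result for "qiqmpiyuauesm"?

qmy

Rule — keep one character in every 3, starting at position 1 (positions 1st, 4th, 7th, ...), then keep only the first 3 characters.
Working it through for "qiqmpiyuauesm": intermediate "qmyum", final "qmy".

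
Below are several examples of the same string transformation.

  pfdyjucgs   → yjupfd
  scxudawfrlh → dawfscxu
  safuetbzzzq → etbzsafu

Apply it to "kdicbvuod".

The transformation: delete the last 3 characters, then swap the front and back halves of the string.
Starting from "kdicbvuod": after the first operation, "kdicbv"; after the second, "cbvkdi".

cbvkdi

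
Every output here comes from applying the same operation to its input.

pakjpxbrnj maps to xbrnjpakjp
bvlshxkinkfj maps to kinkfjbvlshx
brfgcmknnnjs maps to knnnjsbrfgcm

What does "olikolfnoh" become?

The transformation: swap the front and back halves of the string.
Applying that to "olikolfnoh" gives "lfnoholiko".

lfnoholiko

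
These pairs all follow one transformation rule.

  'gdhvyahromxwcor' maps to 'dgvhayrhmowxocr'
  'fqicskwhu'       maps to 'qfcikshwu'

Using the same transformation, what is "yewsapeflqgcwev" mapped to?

Rule — swap each adjacent pair of characters (1↔2, 3↔4, ...).
"yewsapeflqgcwev" → "eyswpafeqlcgewv".

eyswpafeqlcgewv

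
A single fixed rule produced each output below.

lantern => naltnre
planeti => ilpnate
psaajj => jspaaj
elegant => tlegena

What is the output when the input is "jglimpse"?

sgjilpme

Looking at the pairs, the operation is to swap each adjacent pair of characters (1↔2, 3↔4, ...), then move the last character to the front.
"jglimpse" → "gjilpmes" → "sgjilpme".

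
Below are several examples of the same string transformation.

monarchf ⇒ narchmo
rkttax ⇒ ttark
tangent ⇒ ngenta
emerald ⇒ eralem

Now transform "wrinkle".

inklwr

Rule — delete the last character, then move the first 2 characters to the end (rotate left by 2).
Starting from "wrinkle": after the first operation, "wrinkl"; after the second, "inklwr".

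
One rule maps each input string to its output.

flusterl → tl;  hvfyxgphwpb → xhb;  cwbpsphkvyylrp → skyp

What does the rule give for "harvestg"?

Looking at the pairs, the operation is to move the first 2 characters to the end (rotate left by 2), then keep one character in every 3, starting at position 3 (positions 3rd, 6th, 9th, ...).
Starting from "harvestg": after the first operation, "rvestgha"; after the second, "eg".

eg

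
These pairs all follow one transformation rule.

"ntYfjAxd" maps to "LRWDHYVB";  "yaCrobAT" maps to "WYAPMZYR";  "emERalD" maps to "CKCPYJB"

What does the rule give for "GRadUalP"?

The transformation: shift every letter 2 places backward in the alphabet (wrapping around), then convert every letter to uppercase.
Working it through for "GRadUalP": intermediate "EPybSyjN", final "EPYBSYJN".

EPYBSYJN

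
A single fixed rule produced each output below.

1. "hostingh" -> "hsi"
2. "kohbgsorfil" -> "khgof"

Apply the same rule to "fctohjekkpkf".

fthek

In each case the input is transformed by: keep every other character starting from the first (positions 1st, 3rd, 5th, ...), then delete the last character.
On "fctohjekkpkf": the first step gives "fthekk", and the second then gives "fthek".
(Check on "kohbgsorfil": → "khgofl" → "khgof" ✓)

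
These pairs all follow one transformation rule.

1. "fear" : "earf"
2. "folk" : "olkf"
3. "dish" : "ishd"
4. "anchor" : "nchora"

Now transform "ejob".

The pattern: move the first character to the end.
On "ejob" that produces "jobe".

jobe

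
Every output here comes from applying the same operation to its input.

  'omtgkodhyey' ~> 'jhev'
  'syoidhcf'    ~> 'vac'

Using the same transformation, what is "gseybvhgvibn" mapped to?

The transformation: keep one character in every 3, starting at position 2 (positions 2nd, 5th, 8th, ...), then shift every letter 3 places backward in the alphabet (wrapping around).
So "gseybvhgvibn" becomes "pydy".

pydy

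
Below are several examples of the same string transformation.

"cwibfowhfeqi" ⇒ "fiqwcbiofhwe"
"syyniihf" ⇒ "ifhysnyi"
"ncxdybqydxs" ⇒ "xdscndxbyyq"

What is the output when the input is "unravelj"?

Each output is the input with this applied: swap each adjacent pair of characters (1↔2, 3↔4, ...), then move the last 3 characters to the front (rotate right by 3).
"unravelj" → "nuarevjl" → "vjlnuare".

vjlnuare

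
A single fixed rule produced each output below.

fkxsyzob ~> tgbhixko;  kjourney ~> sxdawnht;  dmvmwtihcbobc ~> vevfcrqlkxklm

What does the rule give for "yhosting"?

qxbcrwph

The rule is to shift every letter 9 places forward in the alphabet (wrapping around), then move the first character to the end.
For "yhosting", step one produces "hqxbcrwp"; step two turns that into "qxbcrwph".
(Check on "kjourney": → "tsxdawnh" → "sxdawnht" ✓)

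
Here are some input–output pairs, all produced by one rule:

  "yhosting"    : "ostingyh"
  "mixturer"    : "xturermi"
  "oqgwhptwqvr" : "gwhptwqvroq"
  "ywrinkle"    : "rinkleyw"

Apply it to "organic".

Looking at the pairs, the operation is to move the first 2 characters to the end (rotate left by 2).
For "organic" the result is "ganicor".

ganicor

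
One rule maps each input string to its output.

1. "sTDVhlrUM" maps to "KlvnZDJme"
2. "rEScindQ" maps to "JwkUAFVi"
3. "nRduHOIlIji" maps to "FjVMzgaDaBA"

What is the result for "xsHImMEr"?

The pattern: shift every letter 8 places backward in the alphabet (wrapping around), then flip the case of every letter.
For "xsHImMEr" the result is "PKzaEewJ".

PKzaEewJ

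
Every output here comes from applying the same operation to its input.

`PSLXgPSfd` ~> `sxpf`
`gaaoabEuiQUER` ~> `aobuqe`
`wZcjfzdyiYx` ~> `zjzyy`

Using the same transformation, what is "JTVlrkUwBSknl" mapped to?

tlkwsn

The pattern: keep every other character starting from the second (positions 2nd, 4th, 6th, ...), then convert every letter to lowercase.
Applying both steps to "JTVlrkUwBSknl": "TlkwSn", then "tlkwsn".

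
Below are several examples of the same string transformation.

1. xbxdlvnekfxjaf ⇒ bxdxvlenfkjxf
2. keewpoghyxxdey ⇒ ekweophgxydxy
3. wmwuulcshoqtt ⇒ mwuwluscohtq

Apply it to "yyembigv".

yymeibv

The pattern: swap each adjacent pair of characters (1↔2, 3↔4, ...), then delete the last character.
Working it through for "yyembigv": intermediate "yymeibvg", final "yymeibv".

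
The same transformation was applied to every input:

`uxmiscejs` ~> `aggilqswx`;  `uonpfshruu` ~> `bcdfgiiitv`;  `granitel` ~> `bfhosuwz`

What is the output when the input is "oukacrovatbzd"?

ccfhijnoopqry

In each case the input is transformed by: shift every letter 12 places backward in the alphabet (wrapping around), then sort the characters into alphabetical order.
"oukacrovatbzd" → "ciyoqfcjohpnr" → "ccfhijnoopqry".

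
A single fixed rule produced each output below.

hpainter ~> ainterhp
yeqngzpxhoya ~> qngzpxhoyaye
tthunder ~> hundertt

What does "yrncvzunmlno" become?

ncvzunmlnoyr

The pattern: move the first 2 characters to the end (rotate left by 2).
For "yrncvzunmlno" the result is "ncvzunmlnoyr".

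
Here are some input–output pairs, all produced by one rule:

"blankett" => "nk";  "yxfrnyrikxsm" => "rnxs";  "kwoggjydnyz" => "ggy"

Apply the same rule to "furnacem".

na

What's happening: swap each adjacent pair of characters (1↔2, 3↔4, ...), then keep one character in every 3, starting at position 3 (positions 3rd, 6th, 9th, ...).
For "furnacem", step one produces "ufnrcame"; step two turns that into "na".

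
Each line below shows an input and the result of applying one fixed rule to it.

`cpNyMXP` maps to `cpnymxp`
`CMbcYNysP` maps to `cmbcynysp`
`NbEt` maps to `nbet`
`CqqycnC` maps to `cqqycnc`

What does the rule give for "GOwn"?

gown

What's happening: convert every letter to lowercase.
Doing the same to "GOwn": "gown".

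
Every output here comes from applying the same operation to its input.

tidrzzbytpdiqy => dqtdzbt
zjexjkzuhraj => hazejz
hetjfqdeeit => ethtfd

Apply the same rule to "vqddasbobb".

Looking at the pairs, the operation is to keep every other character starting from the first (positions 1st, 3rd, 5th, ...), then move the last 2 characters to the front (rotate right by 2).
Applying both steps to "vqddasbobb": "vdabb", then "bbvda".

bbvda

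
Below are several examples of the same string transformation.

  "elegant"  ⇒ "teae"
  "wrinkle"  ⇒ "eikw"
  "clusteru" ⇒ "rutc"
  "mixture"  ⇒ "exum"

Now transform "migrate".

The rule is to keep every other character starting from the first (positions 1st, 3rd, 5th, ...), then swap the first and last characters.
Applying both steps to "migrate": "mgae", then "egam".
(Check on "clusteru": → "cutr" → "rutc" ✓)

egam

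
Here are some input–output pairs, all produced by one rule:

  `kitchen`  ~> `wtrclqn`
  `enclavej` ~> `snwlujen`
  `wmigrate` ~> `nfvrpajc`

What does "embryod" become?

mnvkahx

Each output is the input with this applied: move the last character to the front, then shift every letter 9 places forward in the alphabet (wrapping around).
Applying both steps to "embryod": "dembryo", then "mnvkahx".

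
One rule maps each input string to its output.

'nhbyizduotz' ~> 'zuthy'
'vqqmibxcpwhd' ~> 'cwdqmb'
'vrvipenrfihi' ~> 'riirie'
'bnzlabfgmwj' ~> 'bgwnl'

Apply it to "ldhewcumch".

In each case the input is transformed by: keep every other character starting from the second (positions 2nd, 4th, 6th, ...), then move the last 3 characters to the front (rotate right by 3).
Starting from "ldhewcumch": after the first operation, "decmh"; after the second, "cmhde".

cmhde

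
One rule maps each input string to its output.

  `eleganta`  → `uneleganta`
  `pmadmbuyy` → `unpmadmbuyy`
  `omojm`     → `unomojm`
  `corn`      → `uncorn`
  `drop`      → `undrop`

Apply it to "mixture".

Looking at the pairs, the operation is to prepend "un".
So "mixture" becomes "unmixture".

unmixture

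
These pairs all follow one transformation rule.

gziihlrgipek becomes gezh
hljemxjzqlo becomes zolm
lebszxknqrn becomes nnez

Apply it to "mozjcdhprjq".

pqoc

The transformation: keep one character in every 3, starting at position 2 (positions 2nd, 5th, 8th, ...), then swap the front and back halves of the string.
"mozjcdhprjq" → "ocpq" → "pqoc".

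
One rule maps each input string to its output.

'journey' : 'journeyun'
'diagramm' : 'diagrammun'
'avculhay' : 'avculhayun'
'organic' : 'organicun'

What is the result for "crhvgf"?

crhvgfun

Looking at the pairs, the operation is to append "un".
For "crhvgf" the result is "crhvgfun".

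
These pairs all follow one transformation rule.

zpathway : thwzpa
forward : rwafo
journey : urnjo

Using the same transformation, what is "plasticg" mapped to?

Looking at the pairs, the operation is to delete the last 2 characters, then move the last 3 characters to the front (rotate right by 3).
"plasticg" → "plasti" → "stipla".

stipla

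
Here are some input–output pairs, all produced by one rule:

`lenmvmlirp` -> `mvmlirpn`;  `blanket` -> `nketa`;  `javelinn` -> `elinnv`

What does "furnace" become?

nacer

Each output is the input with this applied: delete the first 2 characters, then move the first character to the end.
Working it through for "furnace": intermediate "rnace", final "nacer".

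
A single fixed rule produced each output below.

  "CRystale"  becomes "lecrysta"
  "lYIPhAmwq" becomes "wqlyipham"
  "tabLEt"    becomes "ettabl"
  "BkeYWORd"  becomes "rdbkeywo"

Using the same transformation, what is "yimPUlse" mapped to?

seyimpul

The pattern: move the last 2 characters to the front (rotate right by 2), then convert every letter to lowercase.
"yimPUlse" → "seyimPUl" → "seyimpul".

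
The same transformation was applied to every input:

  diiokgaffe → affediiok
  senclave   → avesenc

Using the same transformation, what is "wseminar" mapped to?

In each case the input is transformed by: swap the front and back halves of the string, then delete the first character.
Starting from "wseminar": after the first operation, "inarwsem"; after the second, "narwsem".

narwsem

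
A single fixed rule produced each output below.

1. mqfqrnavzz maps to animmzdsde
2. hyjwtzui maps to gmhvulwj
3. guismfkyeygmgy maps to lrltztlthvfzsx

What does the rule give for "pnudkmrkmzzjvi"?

xzmmwivcahqxze

The rule is to shift every letter 13 places forward in the alphabet (wrapping around) — i.e. ROT13, then swap the front and back halves of the string.
"pnudkmrkmzzjvi" → "cahqxzexzmmwiv" → "xzmmwivcahqxze".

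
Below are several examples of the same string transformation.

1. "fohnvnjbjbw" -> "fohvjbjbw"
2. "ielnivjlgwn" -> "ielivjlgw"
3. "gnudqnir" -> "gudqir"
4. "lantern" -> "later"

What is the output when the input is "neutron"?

eutro

Looking at the pairs, the operation is to remove every "n".
On "neutron" that produces "eutro".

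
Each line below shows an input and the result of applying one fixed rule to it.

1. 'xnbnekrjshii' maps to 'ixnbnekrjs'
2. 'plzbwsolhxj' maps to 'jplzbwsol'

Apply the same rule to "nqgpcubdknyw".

wnqgpcubdk

Rule — move the last character to the front, then delete the last 2 characters.
On "nqgpcubdknyw": the first step gives "wnqgpcubdkny", and the second then gives "wnqgpcubdk".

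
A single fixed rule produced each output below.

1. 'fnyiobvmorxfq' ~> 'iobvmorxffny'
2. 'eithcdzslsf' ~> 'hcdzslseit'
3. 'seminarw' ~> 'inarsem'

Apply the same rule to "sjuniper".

nipesju

In each case the input is transformed by: delete the last character, then move the first 3 characters to the end (rotate left by 3).
Working it through for "sjuniper": intermediate "sjunipe", final "nipesju".
(Check on "seminarw": → "seminar" → "inarsem" ✓)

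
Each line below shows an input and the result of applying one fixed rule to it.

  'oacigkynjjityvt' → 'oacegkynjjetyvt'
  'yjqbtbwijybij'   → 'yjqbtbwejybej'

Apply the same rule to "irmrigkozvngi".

ermregkozvnge

In each case the input is transformed by: replace every "i" with "e".
Doing the same to "irmrigkozvngi": "ermregkozvnge".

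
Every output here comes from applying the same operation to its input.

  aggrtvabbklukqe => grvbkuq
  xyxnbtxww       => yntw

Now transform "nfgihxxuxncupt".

fixunut

The transformation: keep every other character starting from the second (positions 2nd, 4th, 6th, ...).
So "nfgihxxuxncupt" becomes "fixunut".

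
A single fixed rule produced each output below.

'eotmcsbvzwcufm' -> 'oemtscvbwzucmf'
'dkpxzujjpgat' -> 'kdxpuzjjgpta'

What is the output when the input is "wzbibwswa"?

zwibwbwsa

Each output is the input with this applied: swap each adjacent pair of characters (1↔2, 3↔4, ...).
Applying that to "wzbibwswa" gives "zwibwbwsa".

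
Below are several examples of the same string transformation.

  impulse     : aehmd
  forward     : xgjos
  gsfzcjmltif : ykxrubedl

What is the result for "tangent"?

Each output is the input with this applied: shift every letter 8 places backward in the alphabet (wrapping around), then delete the last 2 characters.
"tangent" → "lsfywfl" → "lsfyw".

lsfyw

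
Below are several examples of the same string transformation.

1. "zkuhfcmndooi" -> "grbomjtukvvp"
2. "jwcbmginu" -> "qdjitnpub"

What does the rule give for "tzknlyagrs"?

In each case the input is transformed by: shift every letter 7 places forward in the alphabet (wrapping around).
So "tzknlyagrs" becomes "agrusfhnyz".

agrusfhnyz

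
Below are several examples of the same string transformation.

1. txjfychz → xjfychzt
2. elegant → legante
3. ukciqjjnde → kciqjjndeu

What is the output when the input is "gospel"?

ospelg

Looking at the pairs, the operation is to move the first character to the end.
So "gospel" becomes "ospelg".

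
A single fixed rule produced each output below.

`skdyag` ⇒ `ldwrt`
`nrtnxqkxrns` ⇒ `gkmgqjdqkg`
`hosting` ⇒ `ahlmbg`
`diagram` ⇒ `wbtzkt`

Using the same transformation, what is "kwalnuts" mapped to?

The rule is to delete the last character, then shift every letter 7 places backward in the alphabet (wrapping around).
For "kwalnuts", step one produces "kwalnut"; step two turns that into "dptegnm".

dptegnm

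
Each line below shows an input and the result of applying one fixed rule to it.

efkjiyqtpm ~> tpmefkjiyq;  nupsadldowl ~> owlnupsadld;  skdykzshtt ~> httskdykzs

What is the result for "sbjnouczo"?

czosbjnou

Rule — move the last 3 characters to the front (rotate right by 3).
So "sbjnouczo" becomes "czosbjnou".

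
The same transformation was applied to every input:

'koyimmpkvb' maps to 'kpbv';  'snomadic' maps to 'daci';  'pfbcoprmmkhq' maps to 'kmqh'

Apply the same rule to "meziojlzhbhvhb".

Rule — swap each adjacent pair of characters (1↔2, 3↔4, ...), then keep only the last 4 characters.
For "meziojlzhbhvhb" the result is "vhbh".

vhbh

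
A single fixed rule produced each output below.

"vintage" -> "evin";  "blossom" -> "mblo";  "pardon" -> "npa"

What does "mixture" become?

emix

What's happening: move the last character to the front, then delete the last 3 characters.
On "mixture": the first step gives "emixtur", and the second then gives "emix".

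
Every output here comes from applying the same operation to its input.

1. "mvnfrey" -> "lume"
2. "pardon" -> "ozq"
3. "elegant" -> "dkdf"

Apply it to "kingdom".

jhmf

Rule — delete the last 3 characters, then shift every letter 1 place backward in the alphabet (wrapping around).
On "kingdom": the first step gives "king", and the second then gives "jhmf".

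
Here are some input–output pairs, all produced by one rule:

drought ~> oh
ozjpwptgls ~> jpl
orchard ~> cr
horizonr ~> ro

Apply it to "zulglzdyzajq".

lzzq

The pattern: keep one character in every 3, starting at position 3 (positions 3rd, 6th, 9th, ...).
On "zulglzdyzajq" that produces "lzzq".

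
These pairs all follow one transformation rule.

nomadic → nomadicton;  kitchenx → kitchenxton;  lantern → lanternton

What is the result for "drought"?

The pattern: append "ton".
So "drought" becomes "droughtton".

droughtton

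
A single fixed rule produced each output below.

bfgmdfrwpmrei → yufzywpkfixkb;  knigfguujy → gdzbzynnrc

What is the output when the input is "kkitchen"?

ddmbavgx

Looking at the pairs, the operation is to shift every letter 7 places backward in the alphabet (wrapping around), then swap each adjacent pair of characters (1↔2, 3↔4, ...).
For "kkitchen", step one produces "ddbmvaxg"; step two turns that into "ddmbavgx".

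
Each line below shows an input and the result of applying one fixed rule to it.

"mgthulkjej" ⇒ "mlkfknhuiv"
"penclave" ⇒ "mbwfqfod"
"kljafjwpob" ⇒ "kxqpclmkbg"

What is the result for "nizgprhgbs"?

Each output is the input with this applied: shift every letter 1 place forward in the alphabet (wrapping around), then swap the front and back halves of the string.
So "nizgprhgbs" becomes "sihctojahq".

sihctojahq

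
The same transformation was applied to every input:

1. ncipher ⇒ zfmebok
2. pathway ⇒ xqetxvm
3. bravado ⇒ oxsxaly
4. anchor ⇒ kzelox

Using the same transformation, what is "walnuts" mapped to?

xikrqpt

Rule — shift every letter 3 places backward in the alphabet (wrapping around), then move the first character to the end.
On "walnuts": the first step gives "txikrqp", and the second then gives "xikrqpt".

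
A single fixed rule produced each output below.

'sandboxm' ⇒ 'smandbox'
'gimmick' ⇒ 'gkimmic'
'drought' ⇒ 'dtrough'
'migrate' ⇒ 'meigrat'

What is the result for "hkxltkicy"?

hykxltkic

The transformation: swap the first and last characters, then move the last character to the front.
Doing the same to "hkxltkicy": "hykxltkic".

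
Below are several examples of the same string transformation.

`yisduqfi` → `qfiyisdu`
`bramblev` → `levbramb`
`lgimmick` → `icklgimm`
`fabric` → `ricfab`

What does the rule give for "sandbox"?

boxsand

The transformation: move the last 3 characters to the front (rotate right by 3).
So "sandbox" becomes "boxsand".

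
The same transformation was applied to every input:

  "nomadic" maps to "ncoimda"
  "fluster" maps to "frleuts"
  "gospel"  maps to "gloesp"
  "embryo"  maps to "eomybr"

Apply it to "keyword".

Each output is the input with this applied: take characters alternately from the front and the back (1st, last, 2nd, 2nd-last, ...).
Applying that to "keyword" gives "kderyow".

kderyow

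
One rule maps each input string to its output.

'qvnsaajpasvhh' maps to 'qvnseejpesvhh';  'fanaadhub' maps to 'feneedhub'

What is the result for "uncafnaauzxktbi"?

uncefneeuzxktbi

In each case the input is transformed by: replace every "a" with "e".
For "uncafnaauzxktbi" the result is "uncefneeuzxktbi".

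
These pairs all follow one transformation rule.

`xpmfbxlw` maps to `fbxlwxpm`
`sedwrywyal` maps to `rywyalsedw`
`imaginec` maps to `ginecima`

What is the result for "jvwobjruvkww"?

Each output is the input with this applied: swap the front and back halves of the string, then move the last character to the front.
Applying that to "jvwobjruvkww" gives "jruvkwwjvwob".

jruvkwwjvwob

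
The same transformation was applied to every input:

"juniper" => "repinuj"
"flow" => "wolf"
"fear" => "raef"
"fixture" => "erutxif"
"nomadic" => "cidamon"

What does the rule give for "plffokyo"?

oykofflp

Each output is the input with this applied: reverse the string.
So "plffokyo" becomes "oykofflp".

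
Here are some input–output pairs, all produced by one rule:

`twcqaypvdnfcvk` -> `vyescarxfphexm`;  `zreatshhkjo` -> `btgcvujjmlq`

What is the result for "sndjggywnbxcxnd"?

What's happening: shift every letter 2 places forward in the alphabet (wrapping around).
So "sndjggywnbxcxnd" becomes "upfliiaypdzezpf".

upfliiaypdzezpf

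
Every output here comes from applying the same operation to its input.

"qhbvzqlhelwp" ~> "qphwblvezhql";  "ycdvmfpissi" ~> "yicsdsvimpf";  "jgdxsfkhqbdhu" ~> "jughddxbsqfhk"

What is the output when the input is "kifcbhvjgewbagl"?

kligfacbbwhevgj

What's happening: take characters alternately from the front and the back (1st, last, 2nd, 2nd-last, ...).
"kifcbhvjgewbagl" → "kligfacbbwhevgj".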